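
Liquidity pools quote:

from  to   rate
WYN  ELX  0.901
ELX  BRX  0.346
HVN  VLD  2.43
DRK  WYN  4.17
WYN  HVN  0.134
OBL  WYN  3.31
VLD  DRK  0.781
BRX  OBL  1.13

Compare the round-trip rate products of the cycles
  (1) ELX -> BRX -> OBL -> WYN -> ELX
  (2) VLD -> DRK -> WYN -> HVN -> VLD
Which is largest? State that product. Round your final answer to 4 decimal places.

1.1660

(1) 0.346 × 1.13 × 3.31 × 0.901 = 1.16602
(2) 0.781 × 4.17 × 0.134 × 2.43 = 1.06047
Highest is cycle (1) at 1.1660 (>1, arbitrage).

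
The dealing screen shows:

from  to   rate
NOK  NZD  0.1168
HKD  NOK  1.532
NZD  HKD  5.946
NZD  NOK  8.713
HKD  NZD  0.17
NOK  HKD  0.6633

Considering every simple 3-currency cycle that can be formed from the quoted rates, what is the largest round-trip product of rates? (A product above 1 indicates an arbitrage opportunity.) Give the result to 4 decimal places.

1.0640

NOK→NZD→HKD→NOK: 0.1168 × 5.946 × 1.532 = 1.06396
NOK→HKD→NZD→NOK: 0.6633 × 0.17 × 8.713 = 0.98249
Maximum is NOK→NZD→HKD→NOK at 1.0640; arbitrage exists.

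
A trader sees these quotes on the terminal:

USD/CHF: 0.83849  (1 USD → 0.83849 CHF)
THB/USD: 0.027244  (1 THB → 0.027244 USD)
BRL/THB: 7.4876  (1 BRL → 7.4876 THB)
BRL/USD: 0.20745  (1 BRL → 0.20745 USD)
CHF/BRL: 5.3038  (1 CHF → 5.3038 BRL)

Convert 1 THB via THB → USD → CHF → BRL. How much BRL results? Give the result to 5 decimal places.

1 THB × 0.027244 = 0.027244 USD
0.027244 USD × 0.83849 = 0.02284382156 CHF
0.02284382156 CHF × 5.3038 = 0.121159060789928 BRL

0.12116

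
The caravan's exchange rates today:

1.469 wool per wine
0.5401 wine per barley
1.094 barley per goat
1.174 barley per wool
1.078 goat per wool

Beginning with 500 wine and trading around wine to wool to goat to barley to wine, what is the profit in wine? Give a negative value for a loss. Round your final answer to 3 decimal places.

500 wine × 1.469 = 734.5 wool
734.5 wool × 1.078 = 791.791 goat
791.791 goat × 1.094 = 866.219354 barley
866.219354 barley × 0.5401 = 467.8450730954 wine
Net change: 467.8450730954 − 500 = -32.1549269046 wine

-32.155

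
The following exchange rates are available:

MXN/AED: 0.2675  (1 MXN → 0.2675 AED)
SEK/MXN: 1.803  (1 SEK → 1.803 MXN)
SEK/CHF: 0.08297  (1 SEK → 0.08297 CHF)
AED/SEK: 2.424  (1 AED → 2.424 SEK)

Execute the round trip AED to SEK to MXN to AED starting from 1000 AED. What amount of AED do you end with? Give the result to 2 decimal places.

1169.10

1000 AED × 2.424 = 2424 SEK
2424 SEK × 1.803 = 4370.472 MXN
4370.472 MXN × 0.2675 = 1169.10126 AED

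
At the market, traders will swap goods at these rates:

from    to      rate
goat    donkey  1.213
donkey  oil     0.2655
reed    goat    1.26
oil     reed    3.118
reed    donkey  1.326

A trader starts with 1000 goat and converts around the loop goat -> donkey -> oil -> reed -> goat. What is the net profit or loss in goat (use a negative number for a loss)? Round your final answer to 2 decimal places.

265.24

1000 goat × 1.213 = 1213 donkey
1213 donkey × 0.2655 = 322.0515 oil
322.0515 oil × 3.118 = 1004.156577 reed
1004.156577 reed × 1.26 = 1265.23728702 goat
Net change: 1265.23728702 − 1000 = 265.23728702 goat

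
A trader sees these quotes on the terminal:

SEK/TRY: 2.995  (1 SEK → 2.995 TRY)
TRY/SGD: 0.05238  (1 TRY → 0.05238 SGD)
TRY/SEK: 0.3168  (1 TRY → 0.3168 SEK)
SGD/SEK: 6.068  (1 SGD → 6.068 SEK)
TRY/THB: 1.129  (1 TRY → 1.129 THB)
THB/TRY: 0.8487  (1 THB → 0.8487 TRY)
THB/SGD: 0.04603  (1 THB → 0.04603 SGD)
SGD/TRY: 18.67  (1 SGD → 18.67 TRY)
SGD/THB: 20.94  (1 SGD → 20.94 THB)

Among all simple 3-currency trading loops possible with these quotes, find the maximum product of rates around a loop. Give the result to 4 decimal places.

0.9702

SGD→TRY→THB→SGD: 18.67 × 1.129 × 0.04603 = 0.97024
SGD→SEK→TRY→SGD: 6.068 × 2.995 × 0.05238 = 0.95194
SGD→THB→TRY→SGD: 20.94 × 0.8487 × 0.05238 = 0.93089
Maximum is SGD→TRY→THB→SGD at 0.9702; no arbitrage — every cycle loses value.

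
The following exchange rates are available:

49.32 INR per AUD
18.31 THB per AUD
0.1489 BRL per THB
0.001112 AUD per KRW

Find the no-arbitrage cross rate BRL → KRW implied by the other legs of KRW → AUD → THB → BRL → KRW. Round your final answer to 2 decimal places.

329.85

Known legs of the cycle: 0.001112 × 18.31 × 0.1489 = 0.003031711208
For no arbitrage the full-cycle product must be 1, so the missing rate is 1 / 0.003031711208 ≈ 329.8467.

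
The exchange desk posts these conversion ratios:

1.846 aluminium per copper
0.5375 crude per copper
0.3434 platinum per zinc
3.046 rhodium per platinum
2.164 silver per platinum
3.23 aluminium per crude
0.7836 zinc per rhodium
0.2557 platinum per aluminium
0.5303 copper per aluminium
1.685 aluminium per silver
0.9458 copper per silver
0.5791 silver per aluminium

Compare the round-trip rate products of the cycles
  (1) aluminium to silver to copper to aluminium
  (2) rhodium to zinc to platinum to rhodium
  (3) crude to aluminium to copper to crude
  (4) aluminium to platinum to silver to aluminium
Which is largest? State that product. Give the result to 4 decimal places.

1.0111

(1) 0.5791 × 0.9458 × 1.846 = 1.01108
(2) 0.7836 × 0.3434 × 3.046 = 0.81964
(3) 3.23 × 0.5303 × 0.5375 = 0.92067
(4) 0.2557 × 2.164 × 1.685 = 0.93237
Highest is cycle (1) at 1.0111 (>1, arbitrage).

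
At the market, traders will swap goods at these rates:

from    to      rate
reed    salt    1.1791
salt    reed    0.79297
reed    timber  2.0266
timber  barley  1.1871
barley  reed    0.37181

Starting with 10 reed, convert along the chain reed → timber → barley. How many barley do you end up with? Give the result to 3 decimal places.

10 reed × 2.0266 = 20.266 timber
20.266 timber × 1.1871 = 24.0577686 barley

24.058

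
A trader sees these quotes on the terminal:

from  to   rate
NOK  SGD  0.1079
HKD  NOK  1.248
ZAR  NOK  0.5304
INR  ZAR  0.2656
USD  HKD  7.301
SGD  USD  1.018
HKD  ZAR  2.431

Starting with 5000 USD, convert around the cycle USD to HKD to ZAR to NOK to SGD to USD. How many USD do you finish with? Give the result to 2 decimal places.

5000 USD × 7.301 = 36505 HKD
36505 HKD × 2.431 = 88743.655 ZAR
88743.655 ZAR × 0.5304 = 47069.634612 NOK
47069.634612 NOK × 0.1079 = 5078.8135746348 SGD
5078.8135746348 SGD × 1.018 = 5170.2322189782264 USD

5170.23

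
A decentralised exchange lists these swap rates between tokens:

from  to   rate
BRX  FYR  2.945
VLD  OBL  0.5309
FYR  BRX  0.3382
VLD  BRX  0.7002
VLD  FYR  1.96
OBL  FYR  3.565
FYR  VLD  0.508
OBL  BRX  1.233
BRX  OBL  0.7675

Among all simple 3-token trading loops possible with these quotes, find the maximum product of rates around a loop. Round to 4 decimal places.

BRX→FYR→VLD→BRX: 2.945 × 0.508 × 0.7002 = 1.04754
VLD→OBL→FYR→VLD: 0.5309 × 3.565 × 0.508 = 0.96147
BRX→OBL→FYR→BRX: 0.7675 × 3.565 × 0.3382 = 0.92536
Maximum is BRX→FYR→VLD→BRX at 1.0475; arbitrage exists.

1.0475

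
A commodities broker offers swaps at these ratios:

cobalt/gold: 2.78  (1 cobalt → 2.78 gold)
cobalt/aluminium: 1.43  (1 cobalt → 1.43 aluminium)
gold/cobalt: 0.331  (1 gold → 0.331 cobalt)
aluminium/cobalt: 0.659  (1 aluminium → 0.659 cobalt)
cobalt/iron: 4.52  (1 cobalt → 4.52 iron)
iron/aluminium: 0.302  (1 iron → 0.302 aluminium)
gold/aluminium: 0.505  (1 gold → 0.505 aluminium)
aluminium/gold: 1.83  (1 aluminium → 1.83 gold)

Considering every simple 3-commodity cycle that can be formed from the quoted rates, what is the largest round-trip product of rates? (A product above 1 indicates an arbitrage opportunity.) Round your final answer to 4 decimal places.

0.9252

aluminium→cobalt→gold→aluminium: 0.659 × 2.78 × 0.505 = 0.92517
aluminium→cobalt→iron→aluminium: 0.659 × 4.52 × 0.302 = 0.89956
aluminium→gold→cobalt→aluminium: 1.83 × 0.331 × 1.43 = 0.86619
Maximum is aluminium→cobalt→gold→aluminium at 0.9252; no arbitrage — every cycle loses value.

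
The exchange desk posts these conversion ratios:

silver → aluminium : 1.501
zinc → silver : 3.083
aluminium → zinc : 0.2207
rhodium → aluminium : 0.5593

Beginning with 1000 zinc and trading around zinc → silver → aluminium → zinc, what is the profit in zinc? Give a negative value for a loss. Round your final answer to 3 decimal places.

1000 zinc × 3.083 = 3083 silver
3083 silver × 1.501 = 4627.583 aluminium
4627.583 aluminium × 0.2207 = 1021.3075681 zinc
Net change: 1021.3075681 − 1000 = 21.3075681 zinc

21.308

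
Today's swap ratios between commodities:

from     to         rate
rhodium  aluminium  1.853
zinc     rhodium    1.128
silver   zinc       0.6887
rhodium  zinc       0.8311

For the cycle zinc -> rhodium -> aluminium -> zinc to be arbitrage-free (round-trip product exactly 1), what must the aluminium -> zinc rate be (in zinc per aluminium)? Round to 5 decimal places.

0.47843

Known legs of the cycle: 1.128 × 1.853 = 2.090184
For no arbitrage the full-cycle product must be 1, so the missing rate is 1 / 2.090184 ≈ 0.4784268.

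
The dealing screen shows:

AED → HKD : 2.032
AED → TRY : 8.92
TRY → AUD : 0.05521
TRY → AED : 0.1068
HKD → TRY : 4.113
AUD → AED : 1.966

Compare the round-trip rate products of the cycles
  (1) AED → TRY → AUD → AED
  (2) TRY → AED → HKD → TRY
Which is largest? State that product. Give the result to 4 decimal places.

(1) 8.92 × 0.05521 × 1.966 = 0.96820
(2) 0.1068 × 2.032 × 4.113 = 0.89259
Highest is cycle (1) at 0.9682 (≤1, no arbitrage).

0.9682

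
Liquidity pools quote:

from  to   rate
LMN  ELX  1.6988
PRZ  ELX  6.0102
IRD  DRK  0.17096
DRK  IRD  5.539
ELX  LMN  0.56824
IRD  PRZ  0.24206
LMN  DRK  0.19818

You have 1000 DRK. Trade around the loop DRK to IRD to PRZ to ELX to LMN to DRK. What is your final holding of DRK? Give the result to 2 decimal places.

1000 DRK × 5.539 = 5539 IRD
5539 IRD × 0.24206 = 1340.77034 PRZ
1340.77034 PRZ × 6.0102 = 8058.297897468 ELX
8058.297897468 ELX × 0.56824 = 4579.04719725721632 LMN
4579.04719725721632 LMN × 0.19818 = 907.4755735524351302976 DRK

907.48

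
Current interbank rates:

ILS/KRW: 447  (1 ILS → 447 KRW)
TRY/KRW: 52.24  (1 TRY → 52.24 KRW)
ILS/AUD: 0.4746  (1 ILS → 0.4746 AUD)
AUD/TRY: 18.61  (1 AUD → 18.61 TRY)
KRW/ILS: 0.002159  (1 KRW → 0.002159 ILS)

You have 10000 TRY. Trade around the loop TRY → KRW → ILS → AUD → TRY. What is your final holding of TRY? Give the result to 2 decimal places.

9961.62

10000 TRY × 52.24 = 522400 KRW
522400 KRW × 0.002159 = 1127.8616 ILS
1127.8616 ILS × 0.4746 = 535.28311536 AUD
535.28311536 AUD × 18.61 = 9961.6187768496 TRY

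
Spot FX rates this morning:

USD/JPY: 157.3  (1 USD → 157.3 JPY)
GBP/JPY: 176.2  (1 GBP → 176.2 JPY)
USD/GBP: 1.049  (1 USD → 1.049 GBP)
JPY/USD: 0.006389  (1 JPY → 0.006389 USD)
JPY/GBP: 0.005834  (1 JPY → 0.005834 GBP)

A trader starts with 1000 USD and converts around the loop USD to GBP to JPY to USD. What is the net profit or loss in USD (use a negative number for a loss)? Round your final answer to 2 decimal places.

180.90

1000 USD × 1.049 = 1049 GBP
1049 GBP × 176.2 = 184833.8 JPY
184833.8 JPY × 0.006389 = 1180.9031482 USD
Net change: 1180.9031482 − 1000 = 180.9031482 USD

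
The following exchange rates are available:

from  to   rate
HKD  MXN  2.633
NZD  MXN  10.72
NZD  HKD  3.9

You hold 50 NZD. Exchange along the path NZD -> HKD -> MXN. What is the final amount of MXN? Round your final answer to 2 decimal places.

50 NZD × 3.9 = 195 HKD
195 HKD × 2.633 = 513.435 MXN

513.44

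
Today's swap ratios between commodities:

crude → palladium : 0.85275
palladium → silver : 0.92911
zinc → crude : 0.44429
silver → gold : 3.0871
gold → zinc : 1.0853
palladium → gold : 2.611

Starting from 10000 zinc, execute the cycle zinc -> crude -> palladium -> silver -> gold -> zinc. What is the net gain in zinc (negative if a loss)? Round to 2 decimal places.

10000 zinc × 0.44429 = 4442.9 crude
4442.9 crude × 0.85275 = 3788.682975 palladium
3788.682975 palladium × 0.92911 = 3520.10323890225 silver
3520.10323890225 silver × 3.0871 = 10866.910708815135975 gold
10866.910708815135975 gold × 1.0853 = 11793.8581922770670736675 zinc
Net change: 11793.8581922770670736675 − 10000 = 1793.8581922770670736675 zinc

1793.86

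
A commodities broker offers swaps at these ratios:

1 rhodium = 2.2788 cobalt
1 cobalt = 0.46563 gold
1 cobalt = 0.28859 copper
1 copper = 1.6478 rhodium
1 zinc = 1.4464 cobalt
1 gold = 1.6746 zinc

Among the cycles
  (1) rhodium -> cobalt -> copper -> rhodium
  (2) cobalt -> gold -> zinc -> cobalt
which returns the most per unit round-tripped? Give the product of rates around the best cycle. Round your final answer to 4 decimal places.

(1) 2.2788 × 0.28859 × 1.6478 = 1.08366
(2) 0.46563 × 1.6746 × 1.4464 = 1.12782
Highest is cycle (2) at 1.1278 (>1, arbitrage).

1.1278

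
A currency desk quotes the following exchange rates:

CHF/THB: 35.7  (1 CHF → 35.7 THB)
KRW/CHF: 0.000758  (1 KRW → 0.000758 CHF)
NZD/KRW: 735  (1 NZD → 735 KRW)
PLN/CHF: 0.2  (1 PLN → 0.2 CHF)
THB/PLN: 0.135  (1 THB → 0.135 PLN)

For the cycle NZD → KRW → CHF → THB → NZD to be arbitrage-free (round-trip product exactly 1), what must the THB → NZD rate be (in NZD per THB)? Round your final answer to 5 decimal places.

0.05028

Known legs of the cycle: 735 × 0.000758 × 35.7 = 19.889541
For no arbitrage the full-cycle product must be 1, so the missing rate is 1 / 19.889541 ≈ 0.0502777.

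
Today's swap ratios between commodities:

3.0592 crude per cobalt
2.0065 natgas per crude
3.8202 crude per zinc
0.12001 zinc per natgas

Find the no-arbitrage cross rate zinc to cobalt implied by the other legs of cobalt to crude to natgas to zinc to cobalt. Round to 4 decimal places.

Known legs of the cycle: 3.0592 × 2.0065 × 0.12001 = 0.736655558848
For no arbitrage the full-cycle product must be 1, so the missing rate is 1 / 0.736655558848 ≈ 1.357487.

1.3575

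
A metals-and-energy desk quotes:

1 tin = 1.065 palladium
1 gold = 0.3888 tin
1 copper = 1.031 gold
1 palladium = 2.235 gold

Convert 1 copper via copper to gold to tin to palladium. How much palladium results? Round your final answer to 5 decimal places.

1 copper × 1.031 = 1.031 gold
1.031 gold × 0.3888 = 0.4008528 tin
0.4008528 tin × 1.065 = 0.426908232 palladium

0.42691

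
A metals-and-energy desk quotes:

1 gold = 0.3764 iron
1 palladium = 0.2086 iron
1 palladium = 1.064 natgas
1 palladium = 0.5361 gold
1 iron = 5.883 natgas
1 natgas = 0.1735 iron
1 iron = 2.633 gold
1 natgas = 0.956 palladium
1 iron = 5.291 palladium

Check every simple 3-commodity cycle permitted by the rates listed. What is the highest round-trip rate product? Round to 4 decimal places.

palladium→iron→natgas→palladium: 0.2086 × 5.883 × 0.956 = 1.17320
palladium→gold→iron→palladium: 0.5361 × 0.3764 × 5.291 = 1.06766
palladium→natgas→iron→palladium: 1.064 × 0.1735 × 5.291 = 0.97674
Maximum is palladium→iron→natgas→palladium at 1.1732; arbitrage exists.

1.1732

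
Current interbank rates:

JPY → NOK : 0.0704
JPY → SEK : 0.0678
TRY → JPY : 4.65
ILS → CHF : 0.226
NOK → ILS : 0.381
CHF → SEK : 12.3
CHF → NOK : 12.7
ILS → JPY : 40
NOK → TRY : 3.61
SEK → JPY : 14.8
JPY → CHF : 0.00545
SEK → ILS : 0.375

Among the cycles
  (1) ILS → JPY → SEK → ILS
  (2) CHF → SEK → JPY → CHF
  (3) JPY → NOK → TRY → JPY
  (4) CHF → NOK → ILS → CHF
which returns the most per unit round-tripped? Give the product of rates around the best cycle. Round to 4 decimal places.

(1) 40 × 0.0678 × 0.375 = 1.01700
(2) 12.3 × 14.8 × 0.00545 = 0.99212
(3) 0.0704 × 3.61 × 4.65 = 1.18177
(4) 12.7 × 0.381 × 0.226 = 1.09355
Highest is cycle (3) at 1.1818 (>1, arbitrage).

1.1818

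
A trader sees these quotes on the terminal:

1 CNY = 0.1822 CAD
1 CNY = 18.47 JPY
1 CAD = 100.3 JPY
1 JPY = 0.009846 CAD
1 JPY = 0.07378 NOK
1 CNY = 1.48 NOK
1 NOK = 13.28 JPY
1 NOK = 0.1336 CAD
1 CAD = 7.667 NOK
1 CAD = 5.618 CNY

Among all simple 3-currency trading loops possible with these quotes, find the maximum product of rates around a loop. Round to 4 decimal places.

1.1108

NOK→CAD→CNY→NOK: 0.1336 × 5.618 × 1.48 = 1.11084
CAD→CNY→JPY→CAD: 5.618 × 18.47 × 0.009846 = 1.02166
NOK→JPY→CAD→NOK: 13.28 × 0.009846 × 7.667 = 1.00250
NOK→CAD→JPY→NOK: 0.1336 × 100.3 × 0.07378 = 0.98866
Maximum is NOK→CAD→CNY→NOK at 1.1108; arbitrage exists.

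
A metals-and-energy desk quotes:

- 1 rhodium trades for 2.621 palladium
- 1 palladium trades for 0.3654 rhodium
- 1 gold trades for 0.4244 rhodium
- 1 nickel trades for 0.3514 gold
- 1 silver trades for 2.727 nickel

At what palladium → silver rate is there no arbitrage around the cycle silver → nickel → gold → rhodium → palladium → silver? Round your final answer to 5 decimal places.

0.93815

Known legs of the cycle: 2.727 × 0.3514 × 0.4244 × 2.621 = 1.06593148717272
For no arbitrage the full-cycle product must be 1, so the missing rate is 1 / 1.06593148717272 ≈ 0.9381466.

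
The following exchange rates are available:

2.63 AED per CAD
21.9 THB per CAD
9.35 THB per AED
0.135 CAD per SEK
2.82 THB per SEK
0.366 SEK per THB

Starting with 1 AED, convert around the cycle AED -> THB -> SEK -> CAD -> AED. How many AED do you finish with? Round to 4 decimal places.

1.2150

1 AED × 9.35 = 9.35 THB
9.35 THB × 0.366 = 3.4221 SEK
3.4221 SEK × 0.135 = 0.4619835 CAD
0.4619835 CAD × 2.63 = 1.215016605 AED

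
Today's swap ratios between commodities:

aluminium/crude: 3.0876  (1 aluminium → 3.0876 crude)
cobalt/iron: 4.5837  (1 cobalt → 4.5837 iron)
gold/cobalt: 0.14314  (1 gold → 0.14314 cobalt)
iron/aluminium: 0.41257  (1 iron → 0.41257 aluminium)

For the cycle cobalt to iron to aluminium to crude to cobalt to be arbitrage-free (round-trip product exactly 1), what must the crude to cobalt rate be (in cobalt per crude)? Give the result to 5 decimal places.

Known legs of the cycle: 4.5837 × 0.41257 × 3.0876 = 5.8389514337484
For no arbitrage the full-cycle product must be 1, so the missing rate is 1 / 5.8389514337484 ≈ 0.1712636.

0.17126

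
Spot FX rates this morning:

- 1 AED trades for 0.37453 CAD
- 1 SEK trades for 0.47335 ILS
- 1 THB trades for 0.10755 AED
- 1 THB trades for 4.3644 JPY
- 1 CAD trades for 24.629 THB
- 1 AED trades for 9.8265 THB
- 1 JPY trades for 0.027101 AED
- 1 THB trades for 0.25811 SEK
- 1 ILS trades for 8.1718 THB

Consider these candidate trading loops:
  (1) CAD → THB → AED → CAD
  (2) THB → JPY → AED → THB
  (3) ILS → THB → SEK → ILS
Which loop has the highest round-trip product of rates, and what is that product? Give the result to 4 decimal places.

1.1623

(1) 24.629 × 0.10755 × 0.37453 = 0.99207
(2) 4.3644 × 0.027101 × 9.8265 = 1.16227
(3) 8.1718 × 0.25811 × 0.47335 = 0.99840
Highest is cycle (2) at 1.1623 (>1, arbitrage).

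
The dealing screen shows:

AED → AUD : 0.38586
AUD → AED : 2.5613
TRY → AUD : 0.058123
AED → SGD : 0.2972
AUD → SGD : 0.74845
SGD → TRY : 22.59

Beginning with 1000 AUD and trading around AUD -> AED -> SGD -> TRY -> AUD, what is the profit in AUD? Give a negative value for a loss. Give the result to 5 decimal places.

1000 AUD × 2.5613 = 2561.3 AED
2561.3 AED × 0.2972 = 761.21836 SGD
761.21836 SGD × 22.59 = 17195.9227524 TRY
17195.9227524 TRY × 0.058123 = 999.4786181377452 AUD
Net change: 999.4786181377452 − 1000 = -0.5213818622548 AUD

-0.52138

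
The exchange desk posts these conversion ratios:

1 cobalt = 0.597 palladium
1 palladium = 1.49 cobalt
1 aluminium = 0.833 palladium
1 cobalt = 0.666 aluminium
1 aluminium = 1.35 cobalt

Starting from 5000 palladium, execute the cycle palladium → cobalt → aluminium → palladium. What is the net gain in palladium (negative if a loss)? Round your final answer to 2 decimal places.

5000 palladium × 1.49 = 7450 cobalt
7450 cobalt × 0.666 = 4961.7 aluminium
4961.7 aluminium × 0.833 = 4133.0961 palladium
Net change: 4133.0961 − 5000 = -866.9039 palladium

-866.90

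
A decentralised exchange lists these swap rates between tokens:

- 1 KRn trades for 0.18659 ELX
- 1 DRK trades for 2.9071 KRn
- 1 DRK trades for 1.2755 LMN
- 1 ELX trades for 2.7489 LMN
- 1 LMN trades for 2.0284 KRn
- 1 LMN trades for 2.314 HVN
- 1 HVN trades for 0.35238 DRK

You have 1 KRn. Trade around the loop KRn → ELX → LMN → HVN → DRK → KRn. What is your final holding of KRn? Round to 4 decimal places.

1.2159

1 KRn × 0.18659 = 0.18659 ELX
0.18659 ELX × 2.7489 = 0.512917251 LMN
0.512917251 LMN × 2.314 = 1.186890518814 HVN
1.186890518814 HVN × 0.35238 = 0.41823648101967732 DRK
0.41823648101967732 DRK × 2.9071 = 1.215855273972303936972 KRn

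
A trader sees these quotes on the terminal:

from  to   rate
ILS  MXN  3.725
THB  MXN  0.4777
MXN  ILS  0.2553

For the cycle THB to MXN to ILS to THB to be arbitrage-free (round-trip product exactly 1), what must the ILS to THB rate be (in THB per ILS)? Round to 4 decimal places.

Known legs of the cycle: 0.4777 × 0.2553 = 0.12195681
For no arbitrage the full-cycle product must be 1, so the missing rate is 1 / 0.12195681 ≈ 8.199624.

8.1996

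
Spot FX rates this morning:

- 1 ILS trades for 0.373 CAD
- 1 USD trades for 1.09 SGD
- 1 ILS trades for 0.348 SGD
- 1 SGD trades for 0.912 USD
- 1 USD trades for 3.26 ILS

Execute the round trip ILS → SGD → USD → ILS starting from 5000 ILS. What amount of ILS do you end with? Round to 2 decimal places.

5173.23

5000 ILS × 0.348 = 1740 SGD
1740 SGD × 0.912 = 1586.88 USD
1586.88 USD × 3.26 = 5173.2288 ILS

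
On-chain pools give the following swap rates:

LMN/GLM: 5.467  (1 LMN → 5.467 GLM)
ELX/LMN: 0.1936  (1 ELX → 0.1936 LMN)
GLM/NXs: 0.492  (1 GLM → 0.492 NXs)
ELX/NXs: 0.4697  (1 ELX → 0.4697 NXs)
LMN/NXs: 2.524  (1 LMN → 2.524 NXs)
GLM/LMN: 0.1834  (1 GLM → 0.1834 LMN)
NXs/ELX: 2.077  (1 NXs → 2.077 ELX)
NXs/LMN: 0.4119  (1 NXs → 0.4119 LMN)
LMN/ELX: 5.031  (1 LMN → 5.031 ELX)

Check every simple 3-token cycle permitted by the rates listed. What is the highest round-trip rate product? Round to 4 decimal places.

1.1079

NXs→LMN→GLM→NXs: 0.4119 × 5.467 × 0.492 = 1.10791
ELX→LMN→NXs→ELX: 0.1936 × 2.524 × 2.077 = 1.01492
ELX→NXs→LMN→ELX: 0.4697 × 0.4119 × 5.031 = 0.97334
Maximum is NXs→LMN→GLM→NXs at 1.1079; arbitrage exists.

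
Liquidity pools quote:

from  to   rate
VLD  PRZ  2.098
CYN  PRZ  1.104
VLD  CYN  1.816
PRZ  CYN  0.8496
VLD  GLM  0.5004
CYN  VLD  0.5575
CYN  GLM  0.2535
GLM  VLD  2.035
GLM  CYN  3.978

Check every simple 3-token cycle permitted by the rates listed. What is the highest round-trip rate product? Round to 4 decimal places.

VLD→GLM→CYN→VLD: 0.5004 × 3.978 × 0.5575 = 1.10975
VLD→PRZ→CYN→VLD: 2.098 × 0.8496 × 0.5575 = 0.99372
VLD→CYN→GLM→VLD: 1.816 × 0.2535 × 2.035 = 0.93682
Maximum is VLD→GLM→CYN→VLD at 1.1098; arbitrage exists.

1.1098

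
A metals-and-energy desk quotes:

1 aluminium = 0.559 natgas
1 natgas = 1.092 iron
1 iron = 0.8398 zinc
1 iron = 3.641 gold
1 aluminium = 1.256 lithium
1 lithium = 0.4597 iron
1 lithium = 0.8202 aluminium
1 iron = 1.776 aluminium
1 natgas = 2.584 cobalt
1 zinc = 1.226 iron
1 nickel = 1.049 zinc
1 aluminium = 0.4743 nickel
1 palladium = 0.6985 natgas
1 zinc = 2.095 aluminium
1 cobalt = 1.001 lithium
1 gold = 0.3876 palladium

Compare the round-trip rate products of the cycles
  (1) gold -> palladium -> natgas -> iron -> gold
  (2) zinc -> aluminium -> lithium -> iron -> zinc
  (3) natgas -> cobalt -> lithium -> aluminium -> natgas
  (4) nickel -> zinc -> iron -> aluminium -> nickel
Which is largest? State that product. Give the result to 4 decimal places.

(1) 0.3876 × 0.6985 × 1.092 × 3.641 = 1.07645
(2) 2.095 × 1.256 × 0.4597 × 0.8398 = 1.01584
(3) 2.584 × 1.001 × 0.8202 × 0.559 = 1.18593
(4) 1.049 × 1.226 × 1.776 × 0.4743 = 1.08333
Highest is cycle (3) at 1.1859 (>1, arbitrage).

1.1859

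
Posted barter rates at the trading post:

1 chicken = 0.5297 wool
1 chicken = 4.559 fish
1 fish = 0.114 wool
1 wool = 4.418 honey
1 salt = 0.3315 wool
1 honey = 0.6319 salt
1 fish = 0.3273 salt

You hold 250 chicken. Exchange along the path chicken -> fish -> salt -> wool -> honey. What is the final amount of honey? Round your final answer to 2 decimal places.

546.34

250 chicken × 4.559 = 1139.75 fish
1139.75 fish × 0.3273 = 373.040175 salt
373.040175 salt × 0.3315 = 123.6628180125 wool
123.6628180125 wool × 4.418 = 546.342329979225 honey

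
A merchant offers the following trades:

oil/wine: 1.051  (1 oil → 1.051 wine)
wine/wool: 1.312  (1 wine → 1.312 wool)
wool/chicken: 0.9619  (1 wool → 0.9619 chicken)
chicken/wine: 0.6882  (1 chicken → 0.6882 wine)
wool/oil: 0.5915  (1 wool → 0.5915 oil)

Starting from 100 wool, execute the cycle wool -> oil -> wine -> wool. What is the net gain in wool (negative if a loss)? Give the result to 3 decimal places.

100 wool × 0.5915 = 59.15 oil
59.15 oil × 1.051 = 62.16665 wine
62.16665 wine × 1.312 = 81.5626448 wool
Net change: 81.5626448 − 100 = -18.4373552 wool

-18.437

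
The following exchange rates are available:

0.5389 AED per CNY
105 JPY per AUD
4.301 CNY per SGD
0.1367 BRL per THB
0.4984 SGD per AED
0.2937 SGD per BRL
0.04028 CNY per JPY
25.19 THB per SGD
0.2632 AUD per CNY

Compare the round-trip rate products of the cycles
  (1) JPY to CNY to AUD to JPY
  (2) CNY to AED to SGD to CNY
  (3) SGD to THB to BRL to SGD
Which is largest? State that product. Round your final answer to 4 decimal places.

1.1552

(1) 0.04028 × 0.2632 × 105 = 1.11318
(2) 0.5389 × 0.4984 × 4.301 = 1.15520
(3) 25.19 × 0.1367 × 0.2937 = 1.01135
Highest is cycle (2) at 1.1552 (>1, arbitrage).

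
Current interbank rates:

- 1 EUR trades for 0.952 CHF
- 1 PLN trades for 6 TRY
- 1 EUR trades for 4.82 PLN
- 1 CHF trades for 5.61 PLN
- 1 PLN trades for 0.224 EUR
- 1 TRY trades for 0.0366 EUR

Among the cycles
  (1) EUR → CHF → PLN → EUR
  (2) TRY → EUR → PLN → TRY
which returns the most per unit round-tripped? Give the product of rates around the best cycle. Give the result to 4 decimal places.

(1) 0.952 × 5.61 × 0.224 = 1.19632
(2) 0.0366 × 4.82 × 6 = 1.05847
Highest is cycle (1) at 1.1963 (>1, arbitrage).

1.1963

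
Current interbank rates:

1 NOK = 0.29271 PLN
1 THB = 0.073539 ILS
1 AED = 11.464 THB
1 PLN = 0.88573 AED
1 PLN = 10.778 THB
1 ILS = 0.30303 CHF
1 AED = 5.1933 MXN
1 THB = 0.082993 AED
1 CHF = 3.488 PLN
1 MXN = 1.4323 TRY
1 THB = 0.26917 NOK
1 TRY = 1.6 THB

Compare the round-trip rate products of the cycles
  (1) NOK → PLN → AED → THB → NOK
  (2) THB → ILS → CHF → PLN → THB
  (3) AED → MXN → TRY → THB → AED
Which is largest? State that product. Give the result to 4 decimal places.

0.9877

(1) 0.29271 × 0.88573 × 11.464 × 0.26917 = 0.80002
(2) 0.073539 × 0.30303 × 3.488 × 10.778 = 0.83776
(3) 5.1933 × 1.4323 × 1.6 × 0.082993 = 0.98773
Highest is cycle (3) at 0.9877 (≤1, no arbitrage).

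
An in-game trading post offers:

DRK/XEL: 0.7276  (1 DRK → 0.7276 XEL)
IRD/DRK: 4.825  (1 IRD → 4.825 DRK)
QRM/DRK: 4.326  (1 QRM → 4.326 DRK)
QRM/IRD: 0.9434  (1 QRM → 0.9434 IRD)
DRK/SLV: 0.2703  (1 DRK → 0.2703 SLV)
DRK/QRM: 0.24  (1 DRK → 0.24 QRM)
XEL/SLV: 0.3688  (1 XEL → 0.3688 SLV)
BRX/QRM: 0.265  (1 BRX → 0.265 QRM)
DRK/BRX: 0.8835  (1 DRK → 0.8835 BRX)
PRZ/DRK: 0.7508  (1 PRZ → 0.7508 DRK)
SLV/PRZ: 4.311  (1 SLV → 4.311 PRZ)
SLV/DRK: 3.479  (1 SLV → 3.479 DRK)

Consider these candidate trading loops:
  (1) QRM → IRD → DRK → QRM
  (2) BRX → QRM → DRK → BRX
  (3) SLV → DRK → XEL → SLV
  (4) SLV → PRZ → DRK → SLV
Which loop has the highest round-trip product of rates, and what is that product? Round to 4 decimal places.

(1) 0.9434 × 4.825 × 0.24 = 1.09246
(2) 0.265 × 4.326 × 0.8835 = 1.01284
(3) 3.479 × 0.7276 × 0.3688 = 0.93355
(4) 4.311 × 0.7508 × 0.2703 = 0.87488
Highest is cycle (1) at 1.0925 (>1, arbitrage).

1.0925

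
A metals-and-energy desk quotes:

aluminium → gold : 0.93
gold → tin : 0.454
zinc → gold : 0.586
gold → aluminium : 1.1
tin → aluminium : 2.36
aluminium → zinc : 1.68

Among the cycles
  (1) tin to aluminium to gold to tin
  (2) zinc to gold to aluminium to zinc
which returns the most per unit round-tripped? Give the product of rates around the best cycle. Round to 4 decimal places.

(1) 2.36 × 0.93 × 0.454 = 0.99644
(2) 0.586 × 1.1 × 1.68 = 1.08293
Highest is cycle (2) at 1.0829 (>1, arbitrage).

1.0829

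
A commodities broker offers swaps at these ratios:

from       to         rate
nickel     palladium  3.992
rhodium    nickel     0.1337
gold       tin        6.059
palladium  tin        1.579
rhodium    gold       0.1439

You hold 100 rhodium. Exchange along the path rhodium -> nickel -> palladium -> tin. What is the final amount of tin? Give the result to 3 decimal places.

100 rhodium × 0.1337 = 13.37 nickel
13.37 nickel × 3.992 = 53.37304 palladium
53.37304 palladium × 1.579 = 84.27603016 tin

84.276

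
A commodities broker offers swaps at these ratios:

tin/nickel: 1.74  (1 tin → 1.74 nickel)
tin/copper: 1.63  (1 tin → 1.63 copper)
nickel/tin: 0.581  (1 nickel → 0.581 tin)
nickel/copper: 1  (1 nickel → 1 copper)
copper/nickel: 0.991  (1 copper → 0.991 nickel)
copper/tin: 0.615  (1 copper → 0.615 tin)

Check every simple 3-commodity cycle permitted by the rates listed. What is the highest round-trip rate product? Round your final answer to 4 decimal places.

tin→nickel→copper→tin: 1.74 × 1 × 0.615 = 1.07010
tin→copper→nickel→tin: 1.63 × 0.991 × 0.581 = 0.93851
Maximum is tin→nickel→copper→tin at 1.0701; arbitrage exists.

1.0701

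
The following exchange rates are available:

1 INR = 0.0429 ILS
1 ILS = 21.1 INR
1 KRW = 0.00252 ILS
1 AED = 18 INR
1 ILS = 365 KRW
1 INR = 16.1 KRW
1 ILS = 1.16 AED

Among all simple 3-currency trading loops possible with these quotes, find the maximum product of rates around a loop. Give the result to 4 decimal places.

0.8958

INR→ILS→AED→INR: 0.0429 × 1.16 × 18 = 0.89575
KRW→ILS→INR→KRW: 0.00252 × 21.1 × 16.1 = 0.85607
Maximum is INR→ILS→AED→INR at 0.8958; no arbitrage — every cycle loses value.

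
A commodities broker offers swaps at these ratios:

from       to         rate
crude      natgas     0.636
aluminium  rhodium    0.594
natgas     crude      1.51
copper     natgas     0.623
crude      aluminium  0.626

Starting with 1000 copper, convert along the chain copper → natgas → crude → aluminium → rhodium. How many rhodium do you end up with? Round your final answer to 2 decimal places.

349.80

1000 copper × 0.623 = 623 natgas
623 natgas × 1.51 = 940.73 crude
940.73 crude × 0.626 = 588.89698 aluminium
588.89698 aluminium × 0.594 = 349.80480612 rhodium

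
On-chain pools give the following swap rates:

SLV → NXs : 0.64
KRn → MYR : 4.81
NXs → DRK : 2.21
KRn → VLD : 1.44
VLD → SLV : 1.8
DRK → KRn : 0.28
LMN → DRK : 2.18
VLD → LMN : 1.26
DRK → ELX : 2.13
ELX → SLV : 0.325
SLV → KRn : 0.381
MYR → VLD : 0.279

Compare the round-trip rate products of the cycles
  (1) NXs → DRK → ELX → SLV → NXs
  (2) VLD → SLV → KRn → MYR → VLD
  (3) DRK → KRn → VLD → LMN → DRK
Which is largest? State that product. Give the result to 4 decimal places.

1.1075

(1) 2.21 × 2.13 × 0.325 × 0.64 = 0.97912
(2) 1.8 × 0.381 × 4.81 × 0.279 = 0.92034
(3) 0.28 × 1.44 × 1.26 × 2.18 = 1.10751
Highest is cycle (3) at 1.1075 (>1, arbitrage).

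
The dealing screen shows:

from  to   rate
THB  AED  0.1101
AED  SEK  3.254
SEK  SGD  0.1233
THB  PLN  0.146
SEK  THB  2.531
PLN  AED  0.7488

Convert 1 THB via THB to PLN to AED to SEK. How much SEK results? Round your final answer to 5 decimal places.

1 THB × 0.146 = 0.146 PLN
0.146 PLN × 0.7488 = 0.1093248 AED
0.1093248 AED × 3.254 = 0.3557428992 SEK

0.35574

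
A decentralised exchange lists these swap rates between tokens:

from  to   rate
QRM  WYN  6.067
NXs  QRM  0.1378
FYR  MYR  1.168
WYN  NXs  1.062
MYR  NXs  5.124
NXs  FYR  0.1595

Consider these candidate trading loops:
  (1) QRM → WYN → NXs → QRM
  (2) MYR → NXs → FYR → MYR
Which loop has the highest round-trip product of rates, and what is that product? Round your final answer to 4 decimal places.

(1) 6.067 × 1.062 × 0.1378 = 0.88787
(2) 5.124 × 0.1595 × 1.168 = 0.95458
Highest is cycle (2) at 0.9546 (≤1, no arbitrage).

0.9546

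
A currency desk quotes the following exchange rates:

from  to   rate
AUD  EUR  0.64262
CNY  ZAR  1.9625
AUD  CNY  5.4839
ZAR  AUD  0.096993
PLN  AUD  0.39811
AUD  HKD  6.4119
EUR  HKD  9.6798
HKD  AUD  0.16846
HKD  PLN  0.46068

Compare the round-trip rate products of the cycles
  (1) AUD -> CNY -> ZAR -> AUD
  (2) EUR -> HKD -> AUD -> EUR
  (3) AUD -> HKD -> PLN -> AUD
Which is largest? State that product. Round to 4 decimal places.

1.1760

(1) 5.4839 × 1.9625 × 0.096993 = 1.04385
(2) 9.6798 × 0.16846 × 0.64262 = 1.04789
(3) 6.4119 × 0.46068 × 0.39811 = 1.17595
Highest is cycle (3) at 1.1760 (>1, arbitrage).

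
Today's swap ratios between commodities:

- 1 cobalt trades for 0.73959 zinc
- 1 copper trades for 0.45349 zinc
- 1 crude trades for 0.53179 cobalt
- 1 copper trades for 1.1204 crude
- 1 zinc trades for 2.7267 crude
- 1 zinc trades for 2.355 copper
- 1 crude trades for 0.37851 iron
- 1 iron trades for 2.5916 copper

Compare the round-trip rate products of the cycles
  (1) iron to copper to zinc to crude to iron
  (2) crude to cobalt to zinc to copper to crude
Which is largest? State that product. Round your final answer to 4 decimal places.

(1) 2.5916 × 0.45349 × 2.7267 × 0.37851 = 1.21297
(2) 0.53179 × 0.73959 × 2.355 × 1.1204 = 1.03776
Highest is cycle (1) at 1.2130 (>1, arbitrage).

1.2130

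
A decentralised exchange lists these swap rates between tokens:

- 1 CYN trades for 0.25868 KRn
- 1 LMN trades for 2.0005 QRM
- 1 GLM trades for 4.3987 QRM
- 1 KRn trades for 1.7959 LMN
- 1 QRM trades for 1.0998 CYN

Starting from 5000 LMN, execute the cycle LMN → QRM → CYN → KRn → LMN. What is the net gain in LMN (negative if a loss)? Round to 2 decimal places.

110.55

5000 LMN × 2.0005 = 10002.5 QRM
10002.5 QRM × 1.0998 = 11000.7495 CYN
11000.7495 CYN × 0.25868 = 2845.67388066 KRn
2845.67388066 KRn × 1.7959 = 5110.545722277294 LMN
Net change: 5110.545722277294 − 5000 = 110.545722277294 LMN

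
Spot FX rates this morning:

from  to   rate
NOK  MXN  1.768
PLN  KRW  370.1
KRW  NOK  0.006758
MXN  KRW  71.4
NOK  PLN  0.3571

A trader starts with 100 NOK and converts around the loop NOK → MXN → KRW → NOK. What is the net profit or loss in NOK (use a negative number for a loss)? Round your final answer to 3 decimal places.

-14.690

100 NOK × 1.768 = 176.8 MXN
176.8 MXN × 71.4 = 12623.52 KRW
12623.52 KRW × 0.006758 = 85.30974816 NOK
Net change: 85.30974816 − 100 = -14.69025184 NOK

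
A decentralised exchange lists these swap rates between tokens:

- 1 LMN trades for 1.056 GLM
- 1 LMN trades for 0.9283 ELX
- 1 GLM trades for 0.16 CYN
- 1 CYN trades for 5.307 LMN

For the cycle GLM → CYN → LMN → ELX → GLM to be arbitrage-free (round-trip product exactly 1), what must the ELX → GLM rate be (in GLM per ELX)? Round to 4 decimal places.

Known legs of the cycle: 0.16 × 5.307 × 0.9283 = 0.788238096
For no arbitrage the full-cycle product must be 1, so the missing rate is 1 / 0.788238096 ≈ 1.268652.

1.2687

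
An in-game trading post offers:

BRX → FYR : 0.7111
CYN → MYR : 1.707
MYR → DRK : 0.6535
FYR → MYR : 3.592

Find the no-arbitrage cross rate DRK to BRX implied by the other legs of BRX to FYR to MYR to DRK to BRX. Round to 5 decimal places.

0.59908

Known legs of the cycle: 0.7111 × 3.592 × 0.6535 = 1.6692162292
For no arbitrage the full-cycle product must be 1, so the missing rate is 1 / 1.6692162292 ≈ 0.5990836.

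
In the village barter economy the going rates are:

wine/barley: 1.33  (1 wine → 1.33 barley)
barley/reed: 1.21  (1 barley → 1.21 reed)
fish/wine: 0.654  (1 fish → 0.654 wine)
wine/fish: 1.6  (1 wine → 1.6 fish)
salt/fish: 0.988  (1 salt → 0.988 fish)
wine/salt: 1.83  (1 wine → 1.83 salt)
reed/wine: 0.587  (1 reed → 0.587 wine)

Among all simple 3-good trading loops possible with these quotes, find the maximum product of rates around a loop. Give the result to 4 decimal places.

1.1825

wine→salt→fish→wine: 1.83 × 0.988 × 0.654 = 1.18246
wine→barley→reed→wine: 1.33 × 1.21 × 0.587 = 0.94466
Maximum is wine→salt→fish→wine at 1.1825; arbitrage exists.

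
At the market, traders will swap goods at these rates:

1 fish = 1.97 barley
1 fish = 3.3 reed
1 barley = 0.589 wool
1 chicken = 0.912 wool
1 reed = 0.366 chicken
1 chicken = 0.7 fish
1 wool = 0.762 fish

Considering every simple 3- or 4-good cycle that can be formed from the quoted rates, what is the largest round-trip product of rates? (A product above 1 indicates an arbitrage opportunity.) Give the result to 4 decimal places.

0.8842

barley→wool→fish→barley: 0.589 × 0.762 × 1.97 = 0.88417
reed→chicken→fish→reed: 0.366 × 0.7 × 3.3 = 0.84546
reed→chicken→wool→fish→reed: 0.366 × 0.912 × 0.762 × 3.3 = 0.83935
Maximum is barley→wool→fish→barley at 0.8842; no arbitrage — every cycle loses value.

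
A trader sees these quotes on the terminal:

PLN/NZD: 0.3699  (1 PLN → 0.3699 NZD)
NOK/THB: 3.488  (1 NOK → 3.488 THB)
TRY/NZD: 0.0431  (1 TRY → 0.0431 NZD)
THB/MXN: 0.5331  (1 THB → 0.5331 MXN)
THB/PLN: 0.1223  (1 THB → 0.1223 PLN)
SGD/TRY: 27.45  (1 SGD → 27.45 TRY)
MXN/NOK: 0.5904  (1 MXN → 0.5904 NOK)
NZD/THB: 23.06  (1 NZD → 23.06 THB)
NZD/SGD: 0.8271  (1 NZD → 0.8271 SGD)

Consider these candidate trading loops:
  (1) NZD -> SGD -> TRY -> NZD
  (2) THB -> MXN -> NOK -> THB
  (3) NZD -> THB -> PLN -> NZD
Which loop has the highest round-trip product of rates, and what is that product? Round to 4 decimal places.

1.0978

(1) 0.8271 × 27.45 × 0.0431 = 0.97854
(2) 0.5331 × 0.5904 × 3.488 = 1.09782
(3) 23.06 × 0.1223 × 0.3699 = 1.04321
Highest is cycle (2) at 1.0978 (>1, arbitrage).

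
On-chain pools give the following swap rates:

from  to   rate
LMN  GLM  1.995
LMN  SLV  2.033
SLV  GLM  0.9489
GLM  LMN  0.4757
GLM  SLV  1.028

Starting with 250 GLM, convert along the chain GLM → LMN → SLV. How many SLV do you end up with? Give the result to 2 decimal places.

250 GLM × 0.4757 = 118.925 LMN
118.925 LMN × 2.033 = 241.774525 SLV

241.77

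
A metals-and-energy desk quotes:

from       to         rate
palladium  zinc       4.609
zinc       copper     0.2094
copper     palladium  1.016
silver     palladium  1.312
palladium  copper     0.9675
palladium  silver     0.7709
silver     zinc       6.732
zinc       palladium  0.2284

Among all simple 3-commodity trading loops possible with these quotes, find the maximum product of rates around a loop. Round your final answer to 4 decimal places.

1.1853

silver→zinc→palladium→silver: 6.732 × 0.2284 × 0.7709 = 1.18533
copper→palladium→zinc→copper: 1.016 × 4.609 × 0.2094 = 0.98057
Maximum is silver→zinc→palladium→silver at 1.1853; arbitrage exists.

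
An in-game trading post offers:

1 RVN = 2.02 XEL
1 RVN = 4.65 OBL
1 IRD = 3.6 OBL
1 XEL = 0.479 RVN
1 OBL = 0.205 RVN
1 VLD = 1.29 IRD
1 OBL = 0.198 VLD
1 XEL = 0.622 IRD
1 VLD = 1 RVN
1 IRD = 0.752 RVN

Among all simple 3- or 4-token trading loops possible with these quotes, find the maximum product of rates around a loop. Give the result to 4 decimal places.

0.9448

XEL→IRD→RVN→XEL: 0.622 × 0.752 × 2.02 = 0.94484
XEL→IRD→OBL→RVN→XEL: 0.622 × 3.6 × 0.205 × 2.02 = 0.92725
OBL→VLD→RVN→OBL: 0.198 × 1 × 4.65 = 0.92070
IRD→OBL→VLD→IRD: 3.6 × 0.198 × 1.29 = 0.91951
IRD→RVN→OBL→VLD→IRD: 0.752 × 4.65 × 0.198 × 1.29 = 0.89315
Maximum is XEL→IRD→RVN→XEL at 0.9448; no arbitrage — every cycle loses value.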